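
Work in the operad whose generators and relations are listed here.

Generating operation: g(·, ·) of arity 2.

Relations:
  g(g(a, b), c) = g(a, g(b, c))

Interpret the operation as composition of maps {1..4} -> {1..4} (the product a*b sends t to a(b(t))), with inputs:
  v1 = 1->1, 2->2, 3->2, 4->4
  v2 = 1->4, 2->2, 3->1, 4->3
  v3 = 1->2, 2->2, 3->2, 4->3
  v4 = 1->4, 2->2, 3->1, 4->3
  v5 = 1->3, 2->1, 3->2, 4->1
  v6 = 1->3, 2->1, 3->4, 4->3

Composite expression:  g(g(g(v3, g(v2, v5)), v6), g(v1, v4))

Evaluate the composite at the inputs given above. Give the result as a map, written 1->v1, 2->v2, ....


1->2, 2->2, 3->2, 4->2

g(v2, v5) = 1->1, 2->4, 3->2, 4->4
g(v3, g(v2, v5)) = 1->2, 2->3, 3->2, 4->3
g(g(v3, g(v2, v5)), v6) = 1->2, 2->2, 3->3, 4->2
g(v1, v4) = 1->4, 2->2, 3->1, 4->2
g(g(g(v3, g(v2, v5)), v6), g(v1, v4)) = 1->2, 2->2, 3->2, 4->2


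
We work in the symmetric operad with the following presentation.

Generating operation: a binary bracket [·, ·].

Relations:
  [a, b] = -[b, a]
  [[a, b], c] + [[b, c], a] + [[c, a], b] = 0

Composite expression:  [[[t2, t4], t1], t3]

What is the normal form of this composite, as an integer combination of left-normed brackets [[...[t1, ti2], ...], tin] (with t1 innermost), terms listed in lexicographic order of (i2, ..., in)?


Antisymmetry and Jacobi reduce to t1-anchored left-normed brackets.
Composite bracket: [[[t2, t4], t1], t3]
Full expansion: 8 signed words from ab - ba (2^3 = 8).
Only words starting with t1 matter:
  sign of t1t2t4t3 is -1, so it contributes -[[[t1, t2], t4], t3]
  sign of t1t4t2t3 is +1, so it contributes +[[[t1, t4], t2], t3]

-[[[t1, t2], t4], t3] + [[[t1, t4], t2], t3]


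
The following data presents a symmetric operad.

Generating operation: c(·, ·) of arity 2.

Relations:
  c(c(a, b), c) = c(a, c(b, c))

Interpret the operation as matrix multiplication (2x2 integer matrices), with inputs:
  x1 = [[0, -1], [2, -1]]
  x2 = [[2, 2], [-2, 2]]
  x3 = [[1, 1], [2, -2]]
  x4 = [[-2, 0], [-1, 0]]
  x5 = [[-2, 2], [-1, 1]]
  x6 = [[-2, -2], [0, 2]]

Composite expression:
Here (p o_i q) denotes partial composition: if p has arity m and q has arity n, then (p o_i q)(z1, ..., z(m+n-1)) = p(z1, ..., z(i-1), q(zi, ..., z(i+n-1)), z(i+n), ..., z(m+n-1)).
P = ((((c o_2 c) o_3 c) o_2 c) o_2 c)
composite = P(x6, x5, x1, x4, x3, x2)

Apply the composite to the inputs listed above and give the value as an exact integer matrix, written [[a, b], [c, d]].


[[0, 96], [0, -32]]

c(x5, x1) = [[4, 0], [2, 0]]
c(c(x5, x1), x4) = [[-8, 0], [-4, 0]]
c(x3, x2) = [[0, 4], [8, 0]]
c(c(c(x5, x1), x4), c(x3, x2)) = [[0, -32], [0, -16]]
c(x6, c(c(c(x5, x1), x4), c(x3, x2))) = [[0, 96], [0, -32]]


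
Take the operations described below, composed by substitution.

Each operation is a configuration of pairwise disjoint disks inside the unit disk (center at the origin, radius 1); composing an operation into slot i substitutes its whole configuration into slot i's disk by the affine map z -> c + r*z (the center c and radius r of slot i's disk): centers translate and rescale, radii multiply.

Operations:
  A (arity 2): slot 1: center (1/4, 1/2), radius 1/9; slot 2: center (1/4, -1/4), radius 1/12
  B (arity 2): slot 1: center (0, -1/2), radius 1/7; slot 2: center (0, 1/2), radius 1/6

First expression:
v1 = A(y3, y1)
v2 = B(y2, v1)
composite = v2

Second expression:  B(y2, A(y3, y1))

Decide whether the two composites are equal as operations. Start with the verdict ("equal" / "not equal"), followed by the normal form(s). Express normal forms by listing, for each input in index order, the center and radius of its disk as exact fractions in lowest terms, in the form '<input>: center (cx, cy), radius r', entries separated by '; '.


The first expression, normalized: y1: center (1/24, 11/24), radius 1/72; y2: center (0, -1/2), radius 1/7; y3: center (1/24, 7/12), radius 1/54
The second expression, normalized: y1: center (1/24, 11/24), radius 1/72; y2: center (0, -1/2), radius 1/7; y3: center (1/24, 7/12), radius 1/54
Both agree, so they are equal.

equal — both sides give y1: center (1/24, 11/24), radius 1/72; y2: center (0, -1/2), radius 1/7; y3: center (1/24, 7/12), radius 1/54


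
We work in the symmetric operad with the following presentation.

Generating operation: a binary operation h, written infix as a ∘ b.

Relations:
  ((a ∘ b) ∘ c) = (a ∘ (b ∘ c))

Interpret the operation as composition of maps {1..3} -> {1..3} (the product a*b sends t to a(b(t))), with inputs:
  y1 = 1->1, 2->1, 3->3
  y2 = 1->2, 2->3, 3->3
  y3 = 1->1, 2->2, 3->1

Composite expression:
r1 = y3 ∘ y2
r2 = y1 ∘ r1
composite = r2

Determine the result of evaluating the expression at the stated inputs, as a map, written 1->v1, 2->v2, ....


(y3 ∘ y2) = 1->2, 2->1, 3->1
(y1 ∘ (y3 ∘ y2)) = 1->1, 2->1, 3->1

1->1, 2->1, 3->1


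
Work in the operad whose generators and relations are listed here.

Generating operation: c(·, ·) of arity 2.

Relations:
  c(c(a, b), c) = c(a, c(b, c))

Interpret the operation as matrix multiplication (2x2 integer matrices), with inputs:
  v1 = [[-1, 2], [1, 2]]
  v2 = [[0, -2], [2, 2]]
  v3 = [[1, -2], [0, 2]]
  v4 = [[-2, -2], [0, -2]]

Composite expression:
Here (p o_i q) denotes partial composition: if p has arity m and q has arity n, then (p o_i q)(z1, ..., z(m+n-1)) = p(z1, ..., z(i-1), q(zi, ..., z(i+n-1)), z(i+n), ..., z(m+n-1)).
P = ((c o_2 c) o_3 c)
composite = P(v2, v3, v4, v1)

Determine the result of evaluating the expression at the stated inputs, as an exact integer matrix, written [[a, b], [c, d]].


[[8, 16], [0, -16]]

c(v4, v1) = [[0, -8], [-2, -4]]
c(v3, c(v4, v1)) = [[4, 0], [-4, -8]]
c(v2, c(v3, c(v4, v1))) = [[8, 16], [0, -16]]


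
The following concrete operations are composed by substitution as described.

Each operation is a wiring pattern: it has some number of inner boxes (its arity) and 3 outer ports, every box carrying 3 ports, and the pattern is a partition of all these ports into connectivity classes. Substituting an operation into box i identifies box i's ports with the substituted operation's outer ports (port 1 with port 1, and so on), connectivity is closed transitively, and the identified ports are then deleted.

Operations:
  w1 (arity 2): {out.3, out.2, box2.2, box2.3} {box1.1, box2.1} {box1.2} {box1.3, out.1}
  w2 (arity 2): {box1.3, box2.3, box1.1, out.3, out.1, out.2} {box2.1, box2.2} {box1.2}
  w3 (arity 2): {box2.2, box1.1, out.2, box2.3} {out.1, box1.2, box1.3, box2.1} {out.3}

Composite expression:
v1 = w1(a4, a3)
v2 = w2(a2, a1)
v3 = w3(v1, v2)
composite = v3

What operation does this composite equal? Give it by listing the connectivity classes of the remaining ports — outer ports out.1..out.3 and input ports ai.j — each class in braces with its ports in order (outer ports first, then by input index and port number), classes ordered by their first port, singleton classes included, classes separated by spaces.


{out.1, out.2, a1.3, a2.1, a2.3, a3.2, a3.3, a4.3} {out.3} {a1.1, a1.2} {a2.2} {a3.1, a4.1} {a4.2}

Connectivity passes through glued w3-boundaries; trace each wire chain.
the subtree at w1 composes to {out.1, a4.3} {out.2, out.3, a3.2, a3.3} {a3.1, a4.1} {a4.2} on (a4, a3); out.j = own outer ports
the subtree at w2 composes to {out.1, out.2, out.3, a1.3, a2.1, a2.3} {a1.1, a1.2} {a2.2} on (a2, a1); out.j = own outer ports
the subtree at w3 composes to {out.1, out.2, a1.3, a2.1, a2.3, a3.2, a3.3, a4.3} {out.3} {a1.1, a1.2} {a2.2} {a3.1, a4.1} {a4.2} on (a4, a3, a2, a1); out.j = own outer ports


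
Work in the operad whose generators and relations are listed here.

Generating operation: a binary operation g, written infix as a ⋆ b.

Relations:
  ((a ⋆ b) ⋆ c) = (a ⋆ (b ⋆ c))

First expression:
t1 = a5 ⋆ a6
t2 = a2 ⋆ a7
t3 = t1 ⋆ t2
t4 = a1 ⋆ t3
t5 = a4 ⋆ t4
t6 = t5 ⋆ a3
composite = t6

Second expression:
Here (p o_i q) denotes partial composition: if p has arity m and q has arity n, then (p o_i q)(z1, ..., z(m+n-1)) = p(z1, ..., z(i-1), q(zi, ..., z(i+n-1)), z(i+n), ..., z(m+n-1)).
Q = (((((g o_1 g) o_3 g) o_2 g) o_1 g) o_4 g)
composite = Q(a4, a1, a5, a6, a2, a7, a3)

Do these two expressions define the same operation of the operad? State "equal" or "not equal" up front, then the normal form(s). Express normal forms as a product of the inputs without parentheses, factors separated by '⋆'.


equal; the common form is a4 ⋆ a1 ⋆ a5 ⋆ a6 ⋆ a2 ⋆ a7 ⋆ a3

The first expression reduces to a4 ⋆ a1 ⋆ a5 ⋆ a6 ⋆ a2 ⋆ a7 ⋆ a3
The second expression reduces to a4 ⋆ a1 ⋆ a5 ⋆ a6 ⋆ a2 ⋆ a7 ⋆ a3
Both agree, so they are equal.


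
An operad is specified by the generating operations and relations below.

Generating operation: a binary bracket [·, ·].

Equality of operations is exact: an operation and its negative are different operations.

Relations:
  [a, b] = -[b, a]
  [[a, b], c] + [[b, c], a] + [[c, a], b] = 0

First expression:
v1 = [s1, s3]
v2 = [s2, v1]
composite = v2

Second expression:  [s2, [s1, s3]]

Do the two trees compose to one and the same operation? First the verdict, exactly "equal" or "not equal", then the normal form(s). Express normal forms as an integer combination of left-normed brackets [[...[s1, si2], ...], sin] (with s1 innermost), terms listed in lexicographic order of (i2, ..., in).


equal; the common form is -[[s1, s3], s2]


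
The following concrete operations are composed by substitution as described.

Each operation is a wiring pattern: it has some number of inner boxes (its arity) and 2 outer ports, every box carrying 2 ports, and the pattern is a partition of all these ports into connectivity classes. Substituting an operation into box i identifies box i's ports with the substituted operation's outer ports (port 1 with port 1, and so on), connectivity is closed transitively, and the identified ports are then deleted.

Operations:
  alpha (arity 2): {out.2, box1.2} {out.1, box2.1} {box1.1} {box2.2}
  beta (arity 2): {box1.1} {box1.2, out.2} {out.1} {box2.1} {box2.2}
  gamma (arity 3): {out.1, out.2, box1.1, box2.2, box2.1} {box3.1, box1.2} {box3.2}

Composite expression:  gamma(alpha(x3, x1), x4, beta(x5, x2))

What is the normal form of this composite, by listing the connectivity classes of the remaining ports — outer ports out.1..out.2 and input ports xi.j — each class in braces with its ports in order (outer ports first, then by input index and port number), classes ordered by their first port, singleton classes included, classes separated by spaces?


Connectivity passes through glued gamma-boundaries; trace each wire chain.
composing alpha on (x3, x1), with out.j its own outer ports: {out.1, x1.1} {out.2, x3.2} {x1.2} {x3.1}
composing beta on (x5, x2), with out.j its own outer ports: {out.1} {out.2, x5.2} {x2.1} {x2.2} {x5.1}
composing gamma on (x3, x1, x4, x5, x2), with out.j its own outer ports: {out.1, out.2, x1.1, x4.1, x4.2} {x1.2} {x2.1} {x2.2} {x3.1} {x3.2} {x5.1} {x5.2}

{out.1, out.2, x1.1, x4.1, x4.2} {x1.2} {x2.1} {x2.2} {x3.1} {x3.2} {x5.1} {x5.2}


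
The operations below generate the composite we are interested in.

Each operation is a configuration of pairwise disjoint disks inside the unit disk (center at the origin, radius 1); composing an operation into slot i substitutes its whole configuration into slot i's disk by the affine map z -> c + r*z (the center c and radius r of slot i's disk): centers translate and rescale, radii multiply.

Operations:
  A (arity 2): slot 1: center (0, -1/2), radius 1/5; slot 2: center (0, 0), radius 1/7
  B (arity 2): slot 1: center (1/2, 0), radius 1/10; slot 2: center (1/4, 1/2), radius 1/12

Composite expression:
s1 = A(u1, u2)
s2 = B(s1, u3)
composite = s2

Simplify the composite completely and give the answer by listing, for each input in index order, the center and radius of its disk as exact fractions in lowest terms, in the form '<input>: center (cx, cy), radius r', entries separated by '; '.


u1: center (1/2, -1/20), radius 1/50; u2: center (1/2, 0), radius 1/70; u3: center (1/4, 1/2), radius 1/12


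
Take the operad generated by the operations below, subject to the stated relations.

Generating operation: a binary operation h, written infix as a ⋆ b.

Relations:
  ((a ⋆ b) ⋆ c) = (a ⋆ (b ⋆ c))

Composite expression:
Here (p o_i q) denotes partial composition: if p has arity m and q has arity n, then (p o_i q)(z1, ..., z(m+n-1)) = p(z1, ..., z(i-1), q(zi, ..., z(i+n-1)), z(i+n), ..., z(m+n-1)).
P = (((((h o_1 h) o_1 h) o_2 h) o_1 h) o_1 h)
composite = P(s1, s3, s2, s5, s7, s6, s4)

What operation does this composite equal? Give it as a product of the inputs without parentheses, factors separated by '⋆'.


s1 ⋆ s3 ⋆ s2 ⋆ s5 ⋆ s7 ⋆ s6 ⋆ s4

Every regrouping of h is equal, so read the s-inputs in written order.
(s1 ⋆ s3) linearizes to s1 ⋆ s3
((s1 ⋆ s3) ⋆ s2) linearizes to s1 ⋆ s3 ⋆ s2
(s5 ⋆ s7) linearizes to s5 ⋆ s7
(((s1 ⋆ s3) ⋆ s2) ⋆ (s5 ⋆ s7)) linearizes to s1 ⋆ s3 ⋆ s2 ⋆ s5 ⋆ s7
((((s1 ⋆ s3) ⋆ s2) ⋆ (s5 ⋆ s7)) ⋆ s6) linearizes to s1 ⋆ s3 ⋆ s2 ⋆ s5 ⋆ s7 ⋆ s6
(((((s1 ⋆ s3) ⋆ s2) ⋆ (s5 ⋆ s7)) ⋆ s6) ⋆ s4) linearizes to s1 ⋆ s3 ⋆ s2 ⋆ s5 ⋆ s7 ⋆ s6 ⋆ s4


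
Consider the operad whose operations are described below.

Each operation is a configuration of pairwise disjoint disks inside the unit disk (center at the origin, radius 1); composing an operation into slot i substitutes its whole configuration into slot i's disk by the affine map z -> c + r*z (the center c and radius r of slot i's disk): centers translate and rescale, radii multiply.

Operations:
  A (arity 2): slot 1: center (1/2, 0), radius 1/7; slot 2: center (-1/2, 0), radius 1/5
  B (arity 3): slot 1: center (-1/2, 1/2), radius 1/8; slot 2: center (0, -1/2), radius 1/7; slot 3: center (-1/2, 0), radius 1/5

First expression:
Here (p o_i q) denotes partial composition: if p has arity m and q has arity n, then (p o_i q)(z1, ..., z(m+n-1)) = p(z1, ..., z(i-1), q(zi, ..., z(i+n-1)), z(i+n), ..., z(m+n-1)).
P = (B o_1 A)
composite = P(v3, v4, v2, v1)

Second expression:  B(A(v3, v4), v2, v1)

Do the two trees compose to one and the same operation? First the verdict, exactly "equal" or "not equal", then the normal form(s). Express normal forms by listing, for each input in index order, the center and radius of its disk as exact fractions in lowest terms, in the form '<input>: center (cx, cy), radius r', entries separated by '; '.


Normal form of the first expression: v1: center (-1/2, 0), radius 1/5; v2: center (0, -1/2), radius 1/7; v3: center (-7/16, 1/2), radius 1/56; v4: center (-9/16, 1/2), radius 1/40
Normal form of the second expression: v1: center (-1/2, 0), radius 1/5; v2: center (0, -1/2), radius 1/7; v3: center (-7/16, 1/2), radius 1/56; v4: center (-9/16, 1/2), radius 1/40
One common form — equal.

equal; the common form is v1: center (-1/2, 0), radius 1/5; v2: center (0, -1/2), radius 1/7; v3: center (-7/16, 1/2), radius 1/56; v4: center (-9/16, 1/2), radius 1/40


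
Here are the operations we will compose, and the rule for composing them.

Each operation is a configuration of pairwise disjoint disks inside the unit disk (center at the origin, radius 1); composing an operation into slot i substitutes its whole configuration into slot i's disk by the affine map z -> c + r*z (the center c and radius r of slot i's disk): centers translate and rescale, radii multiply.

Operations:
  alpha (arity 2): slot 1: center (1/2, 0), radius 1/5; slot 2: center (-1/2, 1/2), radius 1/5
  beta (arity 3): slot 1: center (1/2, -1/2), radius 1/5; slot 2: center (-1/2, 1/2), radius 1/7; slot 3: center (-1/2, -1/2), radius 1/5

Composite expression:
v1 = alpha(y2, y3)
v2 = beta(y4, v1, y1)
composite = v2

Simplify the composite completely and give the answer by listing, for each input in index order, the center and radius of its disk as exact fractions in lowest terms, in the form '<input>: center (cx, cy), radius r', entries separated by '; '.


y1: center (-1/2, -1/2), radius 1/5; y2: center (-3/7, 1/2), radius 1/35; y3: center (-4/7, 4/7), radius 1/35; y4: center (1/2, -1/2), radius 1/5

Only the slot chain above each y matters under beta; compose those maps.
for y4, the 1-step affine chain lands on center (1/2, -1/2), radius 1/5
for y2, the 2-step affine chain lands on center (-3/7, 1/2), radius 1/35
for y3, the 2-step affine chain lands on center (-4/7, 4/7), radius 1/35
for y1, the 1-step affine chain lands on center (-1/2, -1/2), radius 1/5


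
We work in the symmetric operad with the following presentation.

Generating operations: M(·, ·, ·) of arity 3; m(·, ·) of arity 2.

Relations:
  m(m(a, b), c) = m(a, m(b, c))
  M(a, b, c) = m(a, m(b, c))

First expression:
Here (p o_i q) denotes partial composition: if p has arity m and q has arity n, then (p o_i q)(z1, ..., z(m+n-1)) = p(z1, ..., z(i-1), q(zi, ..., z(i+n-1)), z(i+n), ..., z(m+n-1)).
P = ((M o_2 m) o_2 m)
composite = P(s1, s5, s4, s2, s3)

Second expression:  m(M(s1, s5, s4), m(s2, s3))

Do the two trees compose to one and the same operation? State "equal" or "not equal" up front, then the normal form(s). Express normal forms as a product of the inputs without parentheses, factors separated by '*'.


equal — both sides give s1 * s5 * s4 * s2 * s3

The first expression, normalized: s1 * s5 * s4 * s2 * s3
The second expression, normalized: s1 * s5 * s4 * s2 * s3
Same normal form: equal.


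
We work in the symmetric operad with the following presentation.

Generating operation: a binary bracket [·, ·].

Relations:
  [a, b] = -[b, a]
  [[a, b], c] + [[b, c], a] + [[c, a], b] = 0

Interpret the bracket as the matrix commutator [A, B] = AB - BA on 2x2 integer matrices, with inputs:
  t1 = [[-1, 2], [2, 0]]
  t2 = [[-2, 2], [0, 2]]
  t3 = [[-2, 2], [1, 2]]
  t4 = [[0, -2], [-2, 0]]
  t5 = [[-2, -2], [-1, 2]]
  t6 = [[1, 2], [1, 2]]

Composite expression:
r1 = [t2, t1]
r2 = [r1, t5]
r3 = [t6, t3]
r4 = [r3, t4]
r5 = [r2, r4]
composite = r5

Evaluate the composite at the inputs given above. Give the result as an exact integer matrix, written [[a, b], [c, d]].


[[0, -1440], [864, 0]]

[t2, t1] = [[4, -6], [8, -4]]
[[t2, t1], t5] = [[22, -40], [-24, -22]]
[t6, t3] = [[0, 6], [-3, 0]]
[[t6, t3], t4] = [[-18, 0], [0, 18]]
[[[t2, t1], t5], [[t6, t3], t4]] = [[0, -1440], [864, 0]]


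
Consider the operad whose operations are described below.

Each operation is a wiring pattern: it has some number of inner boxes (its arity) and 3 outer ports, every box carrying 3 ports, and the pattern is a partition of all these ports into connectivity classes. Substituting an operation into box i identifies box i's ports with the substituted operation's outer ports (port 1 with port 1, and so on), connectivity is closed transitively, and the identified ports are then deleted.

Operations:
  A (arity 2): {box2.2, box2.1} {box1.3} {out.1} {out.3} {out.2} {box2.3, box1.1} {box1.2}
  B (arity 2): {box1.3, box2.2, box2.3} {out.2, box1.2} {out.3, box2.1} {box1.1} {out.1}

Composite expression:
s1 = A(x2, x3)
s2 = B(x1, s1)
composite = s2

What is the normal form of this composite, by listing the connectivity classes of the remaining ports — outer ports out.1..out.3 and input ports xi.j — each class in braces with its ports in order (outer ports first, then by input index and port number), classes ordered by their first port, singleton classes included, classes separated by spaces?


Substituting into B glues patterns; closure does the rest.
A over (x2, x3) gives {out.1} {out.2} {out.3} {x2.1, x3.3} {x2.2} {x2.3} {x3.1, x3.2}, out.j being that stage's outer ports
B over (x1, x2, x3) gives {out.1} {out.2, x1.2} {out.3} {x1.1} {x1.3} {x2.1, x3.3} {x2.2} {x2.3} {x3.1, x3.2}, out.j being that stage's outer ports

{out.1} {out.2, x1.2} {out.3} {x1.1} {x1.3} {x2.1, x3.3} {x2.2} {x2.3} {x3.1, x3.2}


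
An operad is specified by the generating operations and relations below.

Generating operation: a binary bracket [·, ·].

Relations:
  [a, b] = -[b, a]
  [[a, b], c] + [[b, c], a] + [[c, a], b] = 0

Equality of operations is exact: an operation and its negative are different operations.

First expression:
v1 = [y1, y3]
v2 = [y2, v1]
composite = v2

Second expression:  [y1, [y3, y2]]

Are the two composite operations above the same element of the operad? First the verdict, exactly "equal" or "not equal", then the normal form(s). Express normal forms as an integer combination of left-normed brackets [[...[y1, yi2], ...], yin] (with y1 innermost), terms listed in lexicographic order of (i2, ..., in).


not equal; the first gives -[[y1, y3], y2] and the second -[[y1, y2], y3] + [[y1, y3], y2]


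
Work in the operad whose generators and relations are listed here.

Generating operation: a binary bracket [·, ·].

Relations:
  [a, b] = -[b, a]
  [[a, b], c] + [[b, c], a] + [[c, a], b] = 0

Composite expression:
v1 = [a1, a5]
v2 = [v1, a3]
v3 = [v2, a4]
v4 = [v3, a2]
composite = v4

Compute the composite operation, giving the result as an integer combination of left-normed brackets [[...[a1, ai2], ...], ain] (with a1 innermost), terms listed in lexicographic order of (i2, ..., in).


[[[[a1, a5], a3], a4], a2]

Expand each bracket as ab - ba; the a1-initial words give the coefficients.
Composite bracket: [[[[a1, a5], a3], a4], a2]
The bracket unfolds into 16 signed words via [a, b] = ab - ba (2^4 = 16).
Words beginning with a1 determine it all:
  the word a1a5a3a4a2 carries sign +1 and contributes +[[[[a1, a5], a3], a4], a2]


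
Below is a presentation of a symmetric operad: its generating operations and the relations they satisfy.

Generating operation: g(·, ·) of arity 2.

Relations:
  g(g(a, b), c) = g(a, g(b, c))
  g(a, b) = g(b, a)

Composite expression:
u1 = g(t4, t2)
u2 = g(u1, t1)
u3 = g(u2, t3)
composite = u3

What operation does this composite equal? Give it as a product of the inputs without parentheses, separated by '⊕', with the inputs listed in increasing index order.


t1 ⊕ t2 ⊕ t3 ⊕ t4

Key point: g commutes, so take the t-inputs in any fixed order.
g(t4, t2) spells out as t4 ⊕ t2
g(g(t4, t2), t1) spells out as t4 ⊕ t2 ⊕ t1
g(g(g(t4, t2), t1), t3) spells out as t4 ⊕ t2 ⊕ t1 ⊕ t3
putting the inputs in ascending order: t1 ⊕ t2 ⊕ t3 ⊕ t4


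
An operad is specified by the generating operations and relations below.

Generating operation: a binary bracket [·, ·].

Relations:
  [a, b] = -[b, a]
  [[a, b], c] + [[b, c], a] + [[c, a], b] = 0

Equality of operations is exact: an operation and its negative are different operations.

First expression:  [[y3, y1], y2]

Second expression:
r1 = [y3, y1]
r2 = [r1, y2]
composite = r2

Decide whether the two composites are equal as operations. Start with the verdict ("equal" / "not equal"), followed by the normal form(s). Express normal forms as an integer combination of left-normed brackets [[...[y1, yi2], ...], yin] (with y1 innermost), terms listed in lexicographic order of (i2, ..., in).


equal; the common form is -[[y1, y3], y2]


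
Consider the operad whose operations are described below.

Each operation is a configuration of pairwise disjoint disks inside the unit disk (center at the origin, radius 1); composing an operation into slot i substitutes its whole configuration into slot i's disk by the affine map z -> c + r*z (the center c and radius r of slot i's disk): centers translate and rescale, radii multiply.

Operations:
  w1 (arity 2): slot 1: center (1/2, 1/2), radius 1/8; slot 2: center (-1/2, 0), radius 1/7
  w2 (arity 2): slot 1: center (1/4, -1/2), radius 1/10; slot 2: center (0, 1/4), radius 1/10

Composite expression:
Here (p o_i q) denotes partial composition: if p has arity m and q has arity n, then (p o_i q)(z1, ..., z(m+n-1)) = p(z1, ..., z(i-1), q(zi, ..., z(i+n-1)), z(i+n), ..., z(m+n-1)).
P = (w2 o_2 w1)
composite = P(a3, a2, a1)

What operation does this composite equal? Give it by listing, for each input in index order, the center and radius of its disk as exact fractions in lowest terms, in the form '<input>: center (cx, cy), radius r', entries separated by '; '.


a1: center (-1/20, 1/4), radius 1/70; a2: center (1/20, 3/10), radius 1/80; a3: center (1/4, -1/2), radius 1/10

Follow each a-input down from w2: c' goes to c + r*c', radius to r*r'.
a3 passes through 1 substitution, ending at center (1/4, -1/2), radius 1/10
a2 passes through 2 substitutions, ending at center (1/20, 3/10), radius 1/80
a1 passes through 2 substitutions, ending at center (-1/20, 1/4), radius 1/70


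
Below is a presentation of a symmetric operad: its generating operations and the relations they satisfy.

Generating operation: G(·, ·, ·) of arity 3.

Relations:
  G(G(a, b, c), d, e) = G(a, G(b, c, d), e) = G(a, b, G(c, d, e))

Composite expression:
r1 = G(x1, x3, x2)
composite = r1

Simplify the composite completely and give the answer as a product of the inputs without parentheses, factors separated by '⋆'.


x1 ⋆ x3 ⋆ x2

All parenthesizations of G agree; list the x-inputs left to right.
G(x1, x3, x2) flattens to x1 ⋆ x3 ⋆ x2


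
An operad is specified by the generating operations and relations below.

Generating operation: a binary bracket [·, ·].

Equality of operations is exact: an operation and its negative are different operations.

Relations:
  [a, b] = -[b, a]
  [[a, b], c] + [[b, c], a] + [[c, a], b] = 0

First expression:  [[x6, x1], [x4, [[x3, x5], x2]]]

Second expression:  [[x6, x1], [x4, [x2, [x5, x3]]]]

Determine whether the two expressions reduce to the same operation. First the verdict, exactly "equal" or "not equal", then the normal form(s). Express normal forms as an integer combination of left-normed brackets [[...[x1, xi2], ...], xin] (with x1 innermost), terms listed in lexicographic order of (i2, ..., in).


equal; the common form is -[[[[[x1, x6], x2], x3], x5], x4] + [[[[[x1, x6], x2], x5], x3], x4] + [[[[[x1, x6], x3], x5], x2], x4] + [[[[[x1, x6], x4], x2], x3], x5] - [[[[[x1, x6], x4], x2], x5], x3] - [[[[[x1, x6], x4], x3], x5], x2] + [[[[[x1, x6], x4], x5], x3], x2] - [[[[[x1, x6], x5], x3], x2], x4]

In normal form, the first expression is -[[[[[x1, x6], x2], x3], x5], x4] + [[[[[x1, x6], x2], x5], x3], x4] + [[[[[x1, x6], x3], x5], x2], x4] + [[[[[x1, x6], x4], x2], x3], x5] - [[[[[x1, x6], x4], x2], x5], x3] - [[[[[x1, x6], x4], x3], x5], x2] + [[[[[x1, x6], x4], x5], x3], x2] - [[[[[x1, x6], x5], x3], x2], x4]
In normal form, the second expression is -[[[[[x1, x6], x2], x3], x5], x4] + [[[[[x1, x6], x2], x5], x3], x4] + [[[[[x1, x6], x3], x5], x2], x4] + [[[[[x1, x6], x4], x2], x3], x5] - [[[[[x1, x6], x4], x2], x5], x3] - [[[[[x1, x6], x4], x3], x5], x2] + [[[[[x1, x6], x4], x5], x3], x2] - [[[[[x1, x6], x5], x3], x2], x4]
The forms coincide; equal.


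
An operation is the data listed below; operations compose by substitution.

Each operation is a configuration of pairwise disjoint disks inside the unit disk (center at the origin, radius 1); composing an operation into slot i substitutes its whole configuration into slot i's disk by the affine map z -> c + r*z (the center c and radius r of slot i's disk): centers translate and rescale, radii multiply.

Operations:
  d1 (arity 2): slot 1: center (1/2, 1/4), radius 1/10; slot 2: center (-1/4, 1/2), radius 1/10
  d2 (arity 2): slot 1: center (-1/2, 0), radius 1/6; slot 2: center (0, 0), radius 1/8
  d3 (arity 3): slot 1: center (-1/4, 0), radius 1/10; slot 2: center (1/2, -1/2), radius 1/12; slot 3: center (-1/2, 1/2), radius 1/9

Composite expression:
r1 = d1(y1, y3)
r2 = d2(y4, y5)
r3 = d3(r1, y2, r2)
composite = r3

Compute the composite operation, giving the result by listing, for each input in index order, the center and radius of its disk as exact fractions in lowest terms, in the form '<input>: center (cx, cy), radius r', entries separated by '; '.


Each y-disk chains the slot maps above it in d3; radii multiply.
y1: after 2 affine steps, its disk has center (-1/5, 1/40), radius 1/100
y3: after 2 affine steps, its disk has center (-11/40, 1/20), radius 1/100
y2: after 1 affine step, its disk has center (1/2, -1/2), radius 1/12
y4: after 2 affine steps, its disk has center (-5/9, 1/2), radius 1/54
y5: after 2 affine steps, its disk has center (-1/2, 1/2), radius 1/72

y1: center (-1/5, 1/40), radius 1/100; y2: center (1/2, -1/2), radius 1/12; y3: center (-11/40, 1/20), radius 1/100; y4: center (-5/9, 1/2), radius 1/54; y5: center (-1/2, 1/2), radius 1/72


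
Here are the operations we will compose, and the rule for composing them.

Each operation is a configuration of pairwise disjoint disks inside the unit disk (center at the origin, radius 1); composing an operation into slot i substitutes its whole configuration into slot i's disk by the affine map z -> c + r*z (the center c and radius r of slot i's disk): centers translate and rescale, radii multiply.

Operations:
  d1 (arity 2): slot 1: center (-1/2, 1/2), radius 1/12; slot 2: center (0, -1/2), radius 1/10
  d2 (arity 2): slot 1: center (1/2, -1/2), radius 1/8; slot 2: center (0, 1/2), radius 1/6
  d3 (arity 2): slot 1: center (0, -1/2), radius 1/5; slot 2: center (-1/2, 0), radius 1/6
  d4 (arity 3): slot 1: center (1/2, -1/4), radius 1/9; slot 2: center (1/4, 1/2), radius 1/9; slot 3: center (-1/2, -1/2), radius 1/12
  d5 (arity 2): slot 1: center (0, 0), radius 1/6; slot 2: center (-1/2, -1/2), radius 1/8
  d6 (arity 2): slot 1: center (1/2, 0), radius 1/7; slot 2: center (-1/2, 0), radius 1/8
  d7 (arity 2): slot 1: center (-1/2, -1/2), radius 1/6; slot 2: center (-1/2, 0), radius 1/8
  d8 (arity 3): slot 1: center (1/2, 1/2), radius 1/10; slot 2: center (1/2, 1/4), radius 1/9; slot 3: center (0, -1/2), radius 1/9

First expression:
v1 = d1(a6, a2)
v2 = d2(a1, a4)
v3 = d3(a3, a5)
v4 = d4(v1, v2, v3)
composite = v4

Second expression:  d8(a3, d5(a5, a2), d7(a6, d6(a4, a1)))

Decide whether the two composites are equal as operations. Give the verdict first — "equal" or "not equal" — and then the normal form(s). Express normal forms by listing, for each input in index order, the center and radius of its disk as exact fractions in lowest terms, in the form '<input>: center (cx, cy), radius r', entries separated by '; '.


not equal: they reduce to a1: center (11/36, 4/9), radius 1/72; a2: center (1/2, -11/36), radius 1/90; a3: center (-1/2, -13/24), radius 1/60; a4: center (1/4, 5/9), radius 1/54; a5: center (-13/24, -1/2), radius 1/72; a6: center (4/9, -7/36), radius 1/108 and a1: center (-1/16, -1/2), radius 1/576; a2: center (4/9, 7/36), radius 1/72; a3: center (1/2, 1/2), radius 1/10; a4: center (-7/144, -1/2), radius 1/504; a5: center (1/2, 1/4), radius 1/54; a6: center (-1/18, -5/9), radius 1/54

Reducing the first expression gives a1: center (11/36, 4/9), radius 1/72; a2: center (1/2, -11/36), radius 1/90; a3: center (-1/2, -13/24), radius 1/60; a4: center (1/4, 5/9), radius 1/54; a5: center (-13/24, -1/2), radius 1/72; a6: center (4/9, -7/36), radius 1/108
Reducing the second expression gives a1: center (-1/16, -1/2), radius 1/576; a2: center (4/9, 7/36), radius 1/72; a3: center (1/2, 1/2), radius 1/10; a4: center (-7/144, -1/2), radius 1/504; a5: center (1/2, 1/4), radius 1/54; a6: center (-1/18, -5/9), radius 1/54
The forms do not match — not equal.


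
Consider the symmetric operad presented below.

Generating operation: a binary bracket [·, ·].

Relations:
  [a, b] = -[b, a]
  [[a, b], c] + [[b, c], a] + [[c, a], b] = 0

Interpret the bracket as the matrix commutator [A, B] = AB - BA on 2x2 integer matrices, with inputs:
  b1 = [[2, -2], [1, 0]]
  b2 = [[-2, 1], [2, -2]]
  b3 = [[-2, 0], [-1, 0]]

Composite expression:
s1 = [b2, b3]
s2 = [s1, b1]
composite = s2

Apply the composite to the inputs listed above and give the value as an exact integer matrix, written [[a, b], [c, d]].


[b2, b3] = [[-1, 2], [-4, 1]]
[[b2, b3], b1] = [[-6, 0], [-6, 6]]

[[-6, 0], [-6, 6]]


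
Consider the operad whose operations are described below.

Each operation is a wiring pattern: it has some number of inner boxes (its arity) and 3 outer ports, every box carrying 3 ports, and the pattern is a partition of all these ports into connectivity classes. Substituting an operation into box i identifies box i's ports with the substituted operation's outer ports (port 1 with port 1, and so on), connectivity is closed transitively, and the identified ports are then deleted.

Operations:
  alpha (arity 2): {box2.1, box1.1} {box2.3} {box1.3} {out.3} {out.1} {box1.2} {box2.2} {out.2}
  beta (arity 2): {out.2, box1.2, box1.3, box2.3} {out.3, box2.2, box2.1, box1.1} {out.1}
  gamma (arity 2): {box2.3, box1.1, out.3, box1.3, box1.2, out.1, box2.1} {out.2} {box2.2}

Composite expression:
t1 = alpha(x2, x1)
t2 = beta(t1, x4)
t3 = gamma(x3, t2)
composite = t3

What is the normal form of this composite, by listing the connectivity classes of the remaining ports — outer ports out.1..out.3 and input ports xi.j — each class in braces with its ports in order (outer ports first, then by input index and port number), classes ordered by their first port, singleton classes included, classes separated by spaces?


{out.1, out.3, x3.1, x3.2, x3.3, x4.1, x4.2} {out.2} {x1.1, x2.1} {x1.2} {x1.3} {x2.2} {x2.3} {x4.3}

Reachability decides: close wires over gamma-identified ports.
the subtree at alpha composes to {out.1} {out.2} {out.3} {x1.1, x2.1} {x1.2} {x1.3} {x2.2} {x2.3} on (x2, x1); out.j = own outer ports
the subtree at beta composes to {out.1} {out.2, x4.3} {out.3, x4.1, x4.2} {x1.1, x2.1} {x1.2} {x1.3} {x2.2} {x2.3} on (x2, x1, x4); out.j = own outer ports
the subtree at gamma composes to {out.1, out.3, x3.1, x3.2, x3.3, x4.1, x4.2} {out.2} {x1.1, x2.1} {x1.2} {x1.3} {x2.2} {x2.3} {x4.3} on (x3, x2, x1, x4); out.j = own outer ports


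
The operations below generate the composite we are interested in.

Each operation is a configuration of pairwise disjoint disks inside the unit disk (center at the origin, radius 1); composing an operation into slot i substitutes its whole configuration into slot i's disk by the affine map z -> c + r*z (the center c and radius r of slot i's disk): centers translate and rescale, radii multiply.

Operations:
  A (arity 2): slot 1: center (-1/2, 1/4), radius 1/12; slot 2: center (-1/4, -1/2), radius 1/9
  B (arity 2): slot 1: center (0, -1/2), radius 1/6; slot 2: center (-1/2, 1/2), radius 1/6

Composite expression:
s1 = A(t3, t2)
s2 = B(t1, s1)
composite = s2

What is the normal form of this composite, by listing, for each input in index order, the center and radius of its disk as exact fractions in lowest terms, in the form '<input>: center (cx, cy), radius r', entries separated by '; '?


Affine substitution under B: radii multiply and t-centers shift.
for t1, the 1-step affine chain lands on center (0, -1/2), radius 1/6
for t3, the 2-step affine chain lands on center (-7/12, 13/24), radius 1/72
for t2, the 2-step affine chain lands on center (-13/24, 5/12), radius 1/54

t1: center (0, -1/2), radius 1/6; t2: center (-13/24, 5/12), radius 1/54; t3: center (-7/12, 13/24), radius 1/72


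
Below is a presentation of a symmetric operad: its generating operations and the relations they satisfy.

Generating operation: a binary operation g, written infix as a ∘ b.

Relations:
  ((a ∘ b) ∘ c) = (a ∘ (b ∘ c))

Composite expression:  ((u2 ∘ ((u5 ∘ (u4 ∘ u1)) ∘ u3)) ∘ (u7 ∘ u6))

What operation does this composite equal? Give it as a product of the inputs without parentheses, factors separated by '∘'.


u2 ∘ u5 ∘ u4 ∘ u1 ∘ u3 ∘ u7 ∘ u6

The g-tree's shape is irrelevant; the u-reading-order decides.
(u4 ∘ u1) flattens to u4 ∘ u1
(u5 ∘ (u4 ∘ u1)) flattens to u5 ∘ u4 ∘ u1
((u5 ∘ (u4 ∘ u1)) ∘ u3) flattens to u5 ∘ u4 ∘ u1 ∘ u3
(u2 ∘ ((u5 ∘ (u4 ∘ u1)) ∘ u3)) flattens to u2 ∘ u5 ∘ u4 ∘ u1 ∘ u3
(u7 ∘ u6) flattens to u7 ∘ u6
((u2 ∘ ((u5 ∘ (u4 ∘ u1)) ∘ u3)) ∘ (u7 ∘ u6)) flattens to u2 ∘ u5 ∘ u4 ∘ u1 ∘ u3 ∘ u7 ∘ u6


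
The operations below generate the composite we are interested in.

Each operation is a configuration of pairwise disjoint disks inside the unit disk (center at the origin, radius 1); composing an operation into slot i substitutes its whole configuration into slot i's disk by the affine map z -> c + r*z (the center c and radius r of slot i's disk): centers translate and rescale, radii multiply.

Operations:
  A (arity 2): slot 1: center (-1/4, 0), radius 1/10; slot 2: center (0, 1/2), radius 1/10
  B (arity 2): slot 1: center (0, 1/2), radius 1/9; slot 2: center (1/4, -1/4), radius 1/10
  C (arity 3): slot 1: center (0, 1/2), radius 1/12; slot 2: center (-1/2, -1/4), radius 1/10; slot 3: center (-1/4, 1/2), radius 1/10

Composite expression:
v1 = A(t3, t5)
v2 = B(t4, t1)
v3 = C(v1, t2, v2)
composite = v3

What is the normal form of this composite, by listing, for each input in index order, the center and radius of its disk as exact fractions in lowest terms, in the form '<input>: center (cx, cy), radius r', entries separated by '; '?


t1: center (-9/40, 19/40), radius 1/100; t2: center (-1/2, -1/4), radius 1/10; t3: center (-1/48, 1/2), radius 1/120; t4: center (-1/4, 11/20), radius 1/90; t5: center (0, 13/24), radius 1/120

Affine substitution under C: radii multiply and t-centers shift.
t3 passes through 2 substitutions, ending at center (-1/48, 1/2), radius 1/120
t5 passes through 2 substitutions, ending at center (0, 13/24), radius 1/120
t2 passes through 1 substitution, ending at center (-1/2, -1/4), radius 1/10
t4 passes through 2 substitutions, ending at center (-1/4, 11/20), radius 1/90
t1 passes through 2 substitutions, ending at center (-9/40, 19/40), radius 1/100


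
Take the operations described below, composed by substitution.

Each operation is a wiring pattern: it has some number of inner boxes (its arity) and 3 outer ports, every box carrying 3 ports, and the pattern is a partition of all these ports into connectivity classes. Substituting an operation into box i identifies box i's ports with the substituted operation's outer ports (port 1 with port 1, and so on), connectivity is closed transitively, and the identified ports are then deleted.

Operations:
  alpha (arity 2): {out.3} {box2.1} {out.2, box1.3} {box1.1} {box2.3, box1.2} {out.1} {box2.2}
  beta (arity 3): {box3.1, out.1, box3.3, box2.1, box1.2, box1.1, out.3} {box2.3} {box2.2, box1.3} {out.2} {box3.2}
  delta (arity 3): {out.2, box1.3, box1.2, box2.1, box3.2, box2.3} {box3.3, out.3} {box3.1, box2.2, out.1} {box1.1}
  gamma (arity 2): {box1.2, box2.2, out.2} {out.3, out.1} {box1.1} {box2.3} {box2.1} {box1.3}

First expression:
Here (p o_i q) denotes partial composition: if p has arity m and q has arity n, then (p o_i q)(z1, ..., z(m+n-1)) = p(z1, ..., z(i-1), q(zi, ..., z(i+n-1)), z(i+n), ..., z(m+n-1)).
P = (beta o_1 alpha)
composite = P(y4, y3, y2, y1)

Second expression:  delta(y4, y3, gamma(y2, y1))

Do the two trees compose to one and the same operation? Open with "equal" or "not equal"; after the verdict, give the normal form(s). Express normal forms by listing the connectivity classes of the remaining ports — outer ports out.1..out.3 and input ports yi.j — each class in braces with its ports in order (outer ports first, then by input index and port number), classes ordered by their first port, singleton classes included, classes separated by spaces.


Normal form of the first expression: {out.1, out.3, y1.1, y1.3, y2.1, y4.3} {out.2} {y1.2} {y2.2} {y2.3} {y3.1} {y3.2} {y3.3, y4.2} {y4.1}
Normal form of the second expression: {out.1, out.3, y3.2} {out.2, y1.2, y2.2, y3.1, y3.3, y4.2, y4.3} {y1.1} {y1.3} {y2.1} {y2.3} {y4.1}
They disagree, so not equal.

not equal: they reduce to {out.1, out.3, y1.1, y1.3, y2.1, y4.3} {out.2} {y1.2} {y2.2} {y2.3} {y3.1} {y3.2} {y3.3, y4.2} {y4.1} and {out.1, out.3, y3.2} {out.2, y1.2, y2.2, y3.1, y3.3, y4.2, y4.3} {y1.1} {y1.3} {y2.1} {y2.3} {y4.1}


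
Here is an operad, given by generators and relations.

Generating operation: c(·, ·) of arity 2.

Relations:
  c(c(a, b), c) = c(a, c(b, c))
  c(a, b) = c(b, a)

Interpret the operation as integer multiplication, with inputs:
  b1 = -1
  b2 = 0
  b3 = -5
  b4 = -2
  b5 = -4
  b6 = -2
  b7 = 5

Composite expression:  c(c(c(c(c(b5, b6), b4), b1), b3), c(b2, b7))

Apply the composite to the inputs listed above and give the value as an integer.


0


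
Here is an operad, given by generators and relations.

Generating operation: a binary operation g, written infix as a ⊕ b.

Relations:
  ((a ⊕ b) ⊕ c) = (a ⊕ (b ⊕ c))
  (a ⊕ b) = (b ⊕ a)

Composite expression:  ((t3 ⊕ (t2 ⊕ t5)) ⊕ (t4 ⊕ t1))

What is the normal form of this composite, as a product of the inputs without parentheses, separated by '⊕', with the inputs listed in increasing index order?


Reordering under g is free, so list the t-inputs canonically.
(t2 ⊕ t5) collapses to t2 ⊕ t5
(t3 ⊕ (t2 ⊕ t5)) collapses to t3 ⊕ t2 ⊕ t5
(t4 ⊕ t1) collapses to t4 ⊕ t1
((t3 ⊕ (t2 ⊕ t5)) ⊕ (t4 ⊕ t1)) collapses to t3 ⊕ t2 ⊕ t5 ⊕ t4 ⊕ t1
sorting the factors by input index: t1 ⊕ t2 ⊕ t3 ⊕ t4 ⊕ t5

t1 ⊕ t2 ⊕ t3 ⊕ t4 ⊕ t5
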